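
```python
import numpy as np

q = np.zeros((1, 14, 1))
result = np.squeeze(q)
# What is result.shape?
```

(14,)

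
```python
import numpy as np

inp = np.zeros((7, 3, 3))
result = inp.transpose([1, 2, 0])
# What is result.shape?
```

(3, 3, 7)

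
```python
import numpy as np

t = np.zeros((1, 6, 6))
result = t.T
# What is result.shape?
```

(6, 6, 1)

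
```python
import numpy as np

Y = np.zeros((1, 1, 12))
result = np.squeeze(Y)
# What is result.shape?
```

(12,)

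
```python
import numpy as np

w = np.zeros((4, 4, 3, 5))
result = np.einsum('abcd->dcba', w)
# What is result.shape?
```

(5, 3, 4, 4)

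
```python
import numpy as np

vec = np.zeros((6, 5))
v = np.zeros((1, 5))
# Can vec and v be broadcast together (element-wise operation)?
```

Yes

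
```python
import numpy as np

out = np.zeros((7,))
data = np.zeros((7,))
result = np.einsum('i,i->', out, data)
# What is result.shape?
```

()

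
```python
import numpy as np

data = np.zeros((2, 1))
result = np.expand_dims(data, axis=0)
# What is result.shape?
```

(1, 2, 1)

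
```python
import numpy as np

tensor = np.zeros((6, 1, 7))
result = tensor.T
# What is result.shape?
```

(7, 1, 6)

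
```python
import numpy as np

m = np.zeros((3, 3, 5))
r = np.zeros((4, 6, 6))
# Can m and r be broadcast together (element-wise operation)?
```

No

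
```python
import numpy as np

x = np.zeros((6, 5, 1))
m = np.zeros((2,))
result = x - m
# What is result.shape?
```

(6, 5, 2)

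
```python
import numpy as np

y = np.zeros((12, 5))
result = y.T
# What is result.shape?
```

(5, 12)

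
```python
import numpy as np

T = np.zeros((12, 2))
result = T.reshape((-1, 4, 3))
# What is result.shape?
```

(2, 4, 3)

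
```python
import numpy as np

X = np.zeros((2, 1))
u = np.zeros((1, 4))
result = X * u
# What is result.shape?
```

(2, 4)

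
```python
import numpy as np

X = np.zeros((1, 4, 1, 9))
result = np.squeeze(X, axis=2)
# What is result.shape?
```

(1, 4, 9)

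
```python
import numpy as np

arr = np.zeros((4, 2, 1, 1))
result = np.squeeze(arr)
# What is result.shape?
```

(4, 2)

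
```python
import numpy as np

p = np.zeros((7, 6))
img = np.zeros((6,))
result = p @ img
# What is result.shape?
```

(7,)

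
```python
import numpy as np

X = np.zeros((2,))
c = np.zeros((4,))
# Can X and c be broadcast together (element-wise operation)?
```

No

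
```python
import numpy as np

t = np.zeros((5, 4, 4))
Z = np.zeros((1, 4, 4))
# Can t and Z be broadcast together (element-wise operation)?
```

Yes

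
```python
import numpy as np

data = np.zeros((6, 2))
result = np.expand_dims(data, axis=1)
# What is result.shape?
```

(6, 1, 2)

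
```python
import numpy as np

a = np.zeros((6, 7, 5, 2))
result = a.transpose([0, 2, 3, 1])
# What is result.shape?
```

(6, 5, 2, 7)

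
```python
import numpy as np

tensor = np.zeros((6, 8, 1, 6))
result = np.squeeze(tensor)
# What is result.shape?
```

(6, 8, 6)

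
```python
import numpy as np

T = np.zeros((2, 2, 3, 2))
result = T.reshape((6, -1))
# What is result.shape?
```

(6, 4)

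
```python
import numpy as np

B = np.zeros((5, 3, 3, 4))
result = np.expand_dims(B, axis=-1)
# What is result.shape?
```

(5, 3, 3, 4, 1)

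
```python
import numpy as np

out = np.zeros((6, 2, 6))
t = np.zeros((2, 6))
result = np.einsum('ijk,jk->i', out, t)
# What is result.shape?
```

(6,)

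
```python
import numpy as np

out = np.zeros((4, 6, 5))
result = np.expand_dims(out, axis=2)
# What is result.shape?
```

(4, 6, 1, 5)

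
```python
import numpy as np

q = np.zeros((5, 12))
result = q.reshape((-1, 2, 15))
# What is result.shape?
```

(2, 2, 15)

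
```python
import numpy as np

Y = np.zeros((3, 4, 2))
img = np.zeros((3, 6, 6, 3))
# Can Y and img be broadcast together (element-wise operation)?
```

No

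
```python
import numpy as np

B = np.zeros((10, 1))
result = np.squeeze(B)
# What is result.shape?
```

(10,)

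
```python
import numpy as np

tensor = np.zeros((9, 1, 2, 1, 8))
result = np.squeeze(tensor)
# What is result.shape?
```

(9, 2, 8)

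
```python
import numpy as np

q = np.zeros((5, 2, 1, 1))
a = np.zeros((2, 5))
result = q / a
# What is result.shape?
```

(5, 2, 2, 5)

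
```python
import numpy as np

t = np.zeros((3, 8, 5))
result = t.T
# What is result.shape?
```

(5, 8, 3)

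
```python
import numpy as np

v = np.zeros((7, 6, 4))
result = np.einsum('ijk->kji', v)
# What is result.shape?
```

(4, 6, 7)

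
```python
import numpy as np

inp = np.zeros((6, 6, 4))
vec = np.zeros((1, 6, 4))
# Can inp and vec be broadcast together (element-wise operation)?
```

Yes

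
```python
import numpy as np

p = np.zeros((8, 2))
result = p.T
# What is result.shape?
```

(2, 8)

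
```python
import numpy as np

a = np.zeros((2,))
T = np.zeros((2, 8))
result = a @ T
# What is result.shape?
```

(8,)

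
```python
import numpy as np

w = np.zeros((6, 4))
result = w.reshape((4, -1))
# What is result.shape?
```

(4, 6)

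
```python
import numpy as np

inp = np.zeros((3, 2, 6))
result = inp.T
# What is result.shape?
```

(6, 2, 3)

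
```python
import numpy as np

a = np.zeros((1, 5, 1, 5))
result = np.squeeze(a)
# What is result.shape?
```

(5, 5)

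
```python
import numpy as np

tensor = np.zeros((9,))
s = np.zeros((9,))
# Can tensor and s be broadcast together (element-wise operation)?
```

Yes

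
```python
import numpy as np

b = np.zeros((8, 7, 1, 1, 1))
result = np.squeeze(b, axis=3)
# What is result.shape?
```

(8, 7, 1, 1)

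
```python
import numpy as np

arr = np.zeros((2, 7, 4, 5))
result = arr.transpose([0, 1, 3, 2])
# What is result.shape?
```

(2, 7, 5, 4)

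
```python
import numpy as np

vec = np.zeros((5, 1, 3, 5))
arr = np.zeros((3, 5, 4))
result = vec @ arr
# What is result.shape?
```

(5, 3, 3, 4)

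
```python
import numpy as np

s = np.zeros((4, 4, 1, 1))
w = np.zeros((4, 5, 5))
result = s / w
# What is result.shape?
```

(4, 4, 5, 5)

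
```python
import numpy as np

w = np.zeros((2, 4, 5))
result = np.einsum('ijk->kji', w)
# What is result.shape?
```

(5, 4, 2)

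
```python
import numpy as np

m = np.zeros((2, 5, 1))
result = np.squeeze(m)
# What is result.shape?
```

(2, 5)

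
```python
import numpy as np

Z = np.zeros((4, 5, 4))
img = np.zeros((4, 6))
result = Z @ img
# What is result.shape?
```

(4, 5, 6)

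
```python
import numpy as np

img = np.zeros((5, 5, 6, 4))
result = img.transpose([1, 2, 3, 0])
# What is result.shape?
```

(5, 6, 4, 5)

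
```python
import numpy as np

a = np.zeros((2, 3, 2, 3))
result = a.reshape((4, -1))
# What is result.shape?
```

(4, 9)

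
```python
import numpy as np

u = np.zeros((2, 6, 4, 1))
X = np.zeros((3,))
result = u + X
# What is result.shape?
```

(2, 6, 4, 3)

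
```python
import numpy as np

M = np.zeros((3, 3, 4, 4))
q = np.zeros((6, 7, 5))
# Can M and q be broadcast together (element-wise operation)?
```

No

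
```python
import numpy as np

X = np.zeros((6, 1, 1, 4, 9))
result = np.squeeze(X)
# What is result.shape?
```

(6, 4, 9)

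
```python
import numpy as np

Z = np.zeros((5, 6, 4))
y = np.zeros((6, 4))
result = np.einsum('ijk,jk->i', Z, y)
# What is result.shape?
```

(5,)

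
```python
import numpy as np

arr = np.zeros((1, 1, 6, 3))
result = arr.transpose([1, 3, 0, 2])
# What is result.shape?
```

(1, 3, 1, 6)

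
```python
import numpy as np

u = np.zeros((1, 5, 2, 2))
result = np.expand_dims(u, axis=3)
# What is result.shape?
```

(1, 5, 2, 1, 2)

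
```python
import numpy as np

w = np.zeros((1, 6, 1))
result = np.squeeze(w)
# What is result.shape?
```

(6,)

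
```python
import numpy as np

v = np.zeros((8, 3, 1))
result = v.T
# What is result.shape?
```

(1, 3, 8)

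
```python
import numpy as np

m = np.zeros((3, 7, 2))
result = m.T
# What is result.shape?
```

(2, 7, 3)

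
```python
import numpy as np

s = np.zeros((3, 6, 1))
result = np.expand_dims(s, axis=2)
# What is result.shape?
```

(3, 6, 1, 1)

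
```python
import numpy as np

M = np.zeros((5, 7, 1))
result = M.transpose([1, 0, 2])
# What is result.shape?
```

(7, 5, 1)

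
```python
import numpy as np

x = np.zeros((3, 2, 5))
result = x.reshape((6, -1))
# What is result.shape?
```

(6, 5)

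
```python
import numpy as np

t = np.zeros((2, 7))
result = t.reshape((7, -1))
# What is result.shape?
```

(7, 2)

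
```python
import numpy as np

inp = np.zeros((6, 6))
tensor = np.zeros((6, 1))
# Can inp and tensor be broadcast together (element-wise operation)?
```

Yes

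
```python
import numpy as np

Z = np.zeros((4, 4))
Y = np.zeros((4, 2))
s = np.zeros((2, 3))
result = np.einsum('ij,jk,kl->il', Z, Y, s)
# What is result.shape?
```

(4, 3)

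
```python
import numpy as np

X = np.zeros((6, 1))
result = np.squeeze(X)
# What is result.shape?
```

(6,)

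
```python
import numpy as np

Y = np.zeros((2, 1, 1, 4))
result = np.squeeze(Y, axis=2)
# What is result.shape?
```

(2, 1, 4)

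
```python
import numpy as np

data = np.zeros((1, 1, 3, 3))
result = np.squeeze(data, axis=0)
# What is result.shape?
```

(1, 3, 3)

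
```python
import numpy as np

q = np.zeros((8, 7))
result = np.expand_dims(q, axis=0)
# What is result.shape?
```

(1, 8, 7)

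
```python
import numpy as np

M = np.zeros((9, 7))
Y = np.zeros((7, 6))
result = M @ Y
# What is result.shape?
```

(9, 6)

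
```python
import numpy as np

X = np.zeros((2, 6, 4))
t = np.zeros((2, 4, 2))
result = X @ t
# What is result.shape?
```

(2, 6, 2)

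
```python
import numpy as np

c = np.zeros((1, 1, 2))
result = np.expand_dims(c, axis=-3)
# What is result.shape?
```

(1, 1, 1, 2)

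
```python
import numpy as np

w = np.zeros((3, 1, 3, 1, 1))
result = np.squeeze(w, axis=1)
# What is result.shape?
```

(3, 3, 1, 1)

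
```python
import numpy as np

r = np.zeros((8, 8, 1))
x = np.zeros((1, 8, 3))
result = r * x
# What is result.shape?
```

(8, 8, 3)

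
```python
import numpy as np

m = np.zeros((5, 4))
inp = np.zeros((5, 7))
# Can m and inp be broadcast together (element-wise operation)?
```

No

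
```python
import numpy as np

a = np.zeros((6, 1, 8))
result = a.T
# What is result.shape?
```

(8, 1, 6)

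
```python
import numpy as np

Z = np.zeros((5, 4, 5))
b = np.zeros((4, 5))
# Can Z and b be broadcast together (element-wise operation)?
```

Yes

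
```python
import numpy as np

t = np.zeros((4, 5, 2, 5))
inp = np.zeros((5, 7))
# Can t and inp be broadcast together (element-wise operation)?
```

No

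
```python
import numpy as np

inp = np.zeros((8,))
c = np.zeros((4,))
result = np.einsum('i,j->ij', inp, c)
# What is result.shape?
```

(8, 4)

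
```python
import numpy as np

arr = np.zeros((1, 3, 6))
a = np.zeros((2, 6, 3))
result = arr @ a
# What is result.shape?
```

(2, 3, 3)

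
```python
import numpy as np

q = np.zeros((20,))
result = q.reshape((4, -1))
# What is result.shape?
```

(4, 5)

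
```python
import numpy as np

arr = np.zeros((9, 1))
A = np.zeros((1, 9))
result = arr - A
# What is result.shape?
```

(9, 9)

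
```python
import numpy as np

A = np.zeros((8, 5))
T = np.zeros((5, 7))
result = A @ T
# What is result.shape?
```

(8, 7)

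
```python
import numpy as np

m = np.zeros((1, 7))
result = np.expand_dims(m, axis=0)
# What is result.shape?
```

(1, 1, 7)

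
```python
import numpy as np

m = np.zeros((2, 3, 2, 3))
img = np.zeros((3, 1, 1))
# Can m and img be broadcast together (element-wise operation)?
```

Yes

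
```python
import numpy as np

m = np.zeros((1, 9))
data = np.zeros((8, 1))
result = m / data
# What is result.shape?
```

(8, 9)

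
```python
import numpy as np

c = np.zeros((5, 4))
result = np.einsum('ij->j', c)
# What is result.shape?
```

(4,)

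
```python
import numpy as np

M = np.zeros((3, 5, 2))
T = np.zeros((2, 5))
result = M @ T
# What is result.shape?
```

(3, 5, 5)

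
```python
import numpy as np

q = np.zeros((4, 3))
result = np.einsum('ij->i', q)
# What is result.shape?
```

(4,)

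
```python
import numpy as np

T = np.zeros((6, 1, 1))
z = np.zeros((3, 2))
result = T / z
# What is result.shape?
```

(6, 3, 2)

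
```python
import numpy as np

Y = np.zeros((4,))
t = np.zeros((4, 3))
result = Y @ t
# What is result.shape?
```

(3,)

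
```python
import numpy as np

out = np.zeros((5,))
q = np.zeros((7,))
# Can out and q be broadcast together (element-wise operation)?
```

No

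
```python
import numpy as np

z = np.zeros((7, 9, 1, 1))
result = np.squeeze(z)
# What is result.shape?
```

(7, 9)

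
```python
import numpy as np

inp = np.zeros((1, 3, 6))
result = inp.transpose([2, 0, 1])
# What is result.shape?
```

(6, 1, 3)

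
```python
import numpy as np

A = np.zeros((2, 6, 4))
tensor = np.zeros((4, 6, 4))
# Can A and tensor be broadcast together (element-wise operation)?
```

No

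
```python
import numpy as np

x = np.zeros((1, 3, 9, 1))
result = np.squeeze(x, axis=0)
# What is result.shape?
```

(3, 9, 1)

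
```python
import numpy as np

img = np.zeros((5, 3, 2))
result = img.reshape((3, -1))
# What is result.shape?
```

(3, 10)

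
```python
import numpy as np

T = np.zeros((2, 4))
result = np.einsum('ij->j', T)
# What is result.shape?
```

(4,)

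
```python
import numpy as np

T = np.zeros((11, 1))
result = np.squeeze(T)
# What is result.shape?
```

(11,)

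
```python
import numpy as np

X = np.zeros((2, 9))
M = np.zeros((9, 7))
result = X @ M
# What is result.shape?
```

(2, 7)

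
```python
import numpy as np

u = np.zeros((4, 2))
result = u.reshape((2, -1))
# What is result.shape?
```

(2, 4)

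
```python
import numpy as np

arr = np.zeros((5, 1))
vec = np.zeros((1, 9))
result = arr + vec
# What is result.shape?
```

(5, 9)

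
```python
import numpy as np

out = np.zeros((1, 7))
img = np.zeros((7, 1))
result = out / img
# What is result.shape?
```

(7, 7)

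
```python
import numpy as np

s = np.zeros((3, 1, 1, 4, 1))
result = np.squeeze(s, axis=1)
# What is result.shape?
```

(3, 1, 4, 1)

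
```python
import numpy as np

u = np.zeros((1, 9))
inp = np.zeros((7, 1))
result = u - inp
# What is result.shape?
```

(7, 9)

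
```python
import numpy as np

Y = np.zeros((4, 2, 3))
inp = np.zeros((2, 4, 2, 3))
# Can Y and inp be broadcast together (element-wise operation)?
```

Yes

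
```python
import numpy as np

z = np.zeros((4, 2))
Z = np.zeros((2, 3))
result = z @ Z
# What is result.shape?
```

(4, 3)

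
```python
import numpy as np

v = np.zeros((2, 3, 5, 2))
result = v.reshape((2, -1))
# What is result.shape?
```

(2, 30)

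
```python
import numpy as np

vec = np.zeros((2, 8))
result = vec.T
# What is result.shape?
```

(8, 2)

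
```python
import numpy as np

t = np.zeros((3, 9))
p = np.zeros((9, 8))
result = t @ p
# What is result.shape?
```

(3, 8)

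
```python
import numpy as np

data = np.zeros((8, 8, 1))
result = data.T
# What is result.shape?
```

(1, 8, 8)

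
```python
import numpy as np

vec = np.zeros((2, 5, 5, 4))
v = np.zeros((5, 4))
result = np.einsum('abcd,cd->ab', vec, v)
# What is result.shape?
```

(2, 5)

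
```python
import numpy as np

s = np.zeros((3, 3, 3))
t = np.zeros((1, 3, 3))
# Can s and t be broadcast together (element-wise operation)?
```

Yes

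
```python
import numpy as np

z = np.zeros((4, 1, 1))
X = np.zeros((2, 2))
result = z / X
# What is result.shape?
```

(4, 2, 2)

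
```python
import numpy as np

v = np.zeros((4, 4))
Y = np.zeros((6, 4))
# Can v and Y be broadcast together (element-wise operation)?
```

No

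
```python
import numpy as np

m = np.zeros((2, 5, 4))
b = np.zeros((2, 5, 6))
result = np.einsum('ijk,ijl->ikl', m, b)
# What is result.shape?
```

(2, 4, 6)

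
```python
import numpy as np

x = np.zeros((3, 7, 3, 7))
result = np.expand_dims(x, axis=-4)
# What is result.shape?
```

(3, 1, 7, 3, 7)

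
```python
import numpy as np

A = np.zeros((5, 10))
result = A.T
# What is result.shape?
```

(10, 5)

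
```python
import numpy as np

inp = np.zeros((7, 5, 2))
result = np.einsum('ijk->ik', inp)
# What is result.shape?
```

(7, 2)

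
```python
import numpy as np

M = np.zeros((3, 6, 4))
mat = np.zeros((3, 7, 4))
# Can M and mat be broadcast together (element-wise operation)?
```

No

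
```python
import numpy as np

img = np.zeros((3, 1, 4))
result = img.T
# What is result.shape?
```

(4, 1, 3)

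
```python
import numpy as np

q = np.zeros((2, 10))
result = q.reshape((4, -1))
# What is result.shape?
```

(4, 5)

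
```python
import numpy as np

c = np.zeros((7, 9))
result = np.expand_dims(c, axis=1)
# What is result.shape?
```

(7, 1, 9)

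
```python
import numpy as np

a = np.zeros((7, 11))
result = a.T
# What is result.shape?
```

(11, 7)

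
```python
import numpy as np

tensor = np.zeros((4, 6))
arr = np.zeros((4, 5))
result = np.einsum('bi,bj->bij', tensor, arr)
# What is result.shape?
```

(4, 6, 5)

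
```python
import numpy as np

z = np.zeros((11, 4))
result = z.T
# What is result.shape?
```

(4, 11)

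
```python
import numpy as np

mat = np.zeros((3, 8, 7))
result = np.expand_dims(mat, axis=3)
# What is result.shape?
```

(3, 8, 7, 1)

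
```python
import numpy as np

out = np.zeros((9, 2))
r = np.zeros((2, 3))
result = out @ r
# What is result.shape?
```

(9, 3)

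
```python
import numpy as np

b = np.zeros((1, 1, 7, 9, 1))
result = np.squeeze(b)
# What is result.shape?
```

(7, 9)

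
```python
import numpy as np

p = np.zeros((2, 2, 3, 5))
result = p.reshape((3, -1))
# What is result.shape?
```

(3, 20)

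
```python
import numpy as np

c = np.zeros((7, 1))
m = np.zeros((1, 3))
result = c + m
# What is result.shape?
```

(7, 3)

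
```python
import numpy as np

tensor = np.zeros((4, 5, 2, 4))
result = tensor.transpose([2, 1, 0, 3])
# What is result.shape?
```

(2, 5, 4, 4)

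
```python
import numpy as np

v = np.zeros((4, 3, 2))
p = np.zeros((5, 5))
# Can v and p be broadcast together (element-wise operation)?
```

No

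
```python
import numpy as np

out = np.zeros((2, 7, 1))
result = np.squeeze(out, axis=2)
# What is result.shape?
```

(2, 7)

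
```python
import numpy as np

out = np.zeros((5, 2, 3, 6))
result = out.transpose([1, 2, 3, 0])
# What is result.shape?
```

(2, 3, 6, 5)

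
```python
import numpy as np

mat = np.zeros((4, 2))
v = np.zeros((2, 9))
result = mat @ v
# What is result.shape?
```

(4, 9)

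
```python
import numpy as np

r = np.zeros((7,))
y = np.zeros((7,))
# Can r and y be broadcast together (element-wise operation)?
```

Yes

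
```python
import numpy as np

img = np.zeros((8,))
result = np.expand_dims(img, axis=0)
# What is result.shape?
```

(1, 8)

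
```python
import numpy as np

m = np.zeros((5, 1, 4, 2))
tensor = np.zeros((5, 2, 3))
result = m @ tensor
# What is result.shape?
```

(5, 5, 4, 3)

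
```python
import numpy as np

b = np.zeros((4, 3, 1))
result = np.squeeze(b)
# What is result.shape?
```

(4, 3)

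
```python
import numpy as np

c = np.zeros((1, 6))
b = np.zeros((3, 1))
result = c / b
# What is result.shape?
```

(3, 6)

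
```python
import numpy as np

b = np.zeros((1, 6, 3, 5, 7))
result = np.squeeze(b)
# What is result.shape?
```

(6, 3, 5, 7)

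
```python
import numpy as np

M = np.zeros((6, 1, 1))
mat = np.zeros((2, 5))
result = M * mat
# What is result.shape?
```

(6, 2, 5)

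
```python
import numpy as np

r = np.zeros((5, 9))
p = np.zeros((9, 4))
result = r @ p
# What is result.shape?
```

(5, 4)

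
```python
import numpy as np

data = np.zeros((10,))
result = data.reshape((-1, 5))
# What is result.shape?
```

(2, 5)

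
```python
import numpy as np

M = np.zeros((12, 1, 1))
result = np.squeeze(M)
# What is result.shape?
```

(12,)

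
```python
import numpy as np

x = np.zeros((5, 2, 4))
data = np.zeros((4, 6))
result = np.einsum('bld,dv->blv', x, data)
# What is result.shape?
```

(5, 2, 6)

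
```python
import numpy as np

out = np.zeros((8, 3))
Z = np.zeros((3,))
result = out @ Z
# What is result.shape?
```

(8,)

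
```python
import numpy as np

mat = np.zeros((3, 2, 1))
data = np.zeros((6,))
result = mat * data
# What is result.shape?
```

(3, 2, 6)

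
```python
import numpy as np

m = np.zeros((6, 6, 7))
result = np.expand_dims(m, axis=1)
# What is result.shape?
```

(6, 1, 6, 7)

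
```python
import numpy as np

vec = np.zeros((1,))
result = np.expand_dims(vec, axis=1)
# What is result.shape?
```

(1, 1)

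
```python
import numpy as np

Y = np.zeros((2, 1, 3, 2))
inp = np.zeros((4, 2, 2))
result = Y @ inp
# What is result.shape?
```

(2, 4, 3, 2)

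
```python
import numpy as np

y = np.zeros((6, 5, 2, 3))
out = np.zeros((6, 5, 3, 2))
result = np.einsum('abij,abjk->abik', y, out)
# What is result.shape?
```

(6, 5, 2, 2)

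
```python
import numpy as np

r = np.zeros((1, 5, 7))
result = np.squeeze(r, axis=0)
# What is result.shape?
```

(5, 7)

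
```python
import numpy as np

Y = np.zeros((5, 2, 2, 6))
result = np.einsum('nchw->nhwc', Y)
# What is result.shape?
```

(5, 2, 6, 2)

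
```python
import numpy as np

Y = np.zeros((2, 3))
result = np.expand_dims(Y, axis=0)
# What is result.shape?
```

(1, 2, 3)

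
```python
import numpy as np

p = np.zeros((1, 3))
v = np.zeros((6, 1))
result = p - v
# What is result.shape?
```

(6, 3)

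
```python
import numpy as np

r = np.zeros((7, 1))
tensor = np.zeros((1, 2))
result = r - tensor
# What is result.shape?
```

(7, 2)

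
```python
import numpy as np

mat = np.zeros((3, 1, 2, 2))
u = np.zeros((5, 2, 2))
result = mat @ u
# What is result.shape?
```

(3, 5, 2, 2)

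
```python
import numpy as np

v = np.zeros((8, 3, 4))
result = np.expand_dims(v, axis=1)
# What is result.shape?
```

(8, 1, 3, 4)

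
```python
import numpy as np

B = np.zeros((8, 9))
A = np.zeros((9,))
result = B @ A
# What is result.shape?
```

(8,)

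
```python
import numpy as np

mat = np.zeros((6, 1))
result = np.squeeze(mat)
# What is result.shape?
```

(6,)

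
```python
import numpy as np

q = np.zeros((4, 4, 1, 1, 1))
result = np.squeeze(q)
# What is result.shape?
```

(4, 4)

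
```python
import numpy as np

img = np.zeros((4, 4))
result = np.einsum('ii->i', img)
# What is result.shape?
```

(4,)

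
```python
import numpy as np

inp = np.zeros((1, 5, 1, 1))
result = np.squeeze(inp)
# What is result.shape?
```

(5,)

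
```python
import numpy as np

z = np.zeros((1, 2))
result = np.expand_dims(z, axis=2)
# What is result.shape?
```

(1, 2, 1)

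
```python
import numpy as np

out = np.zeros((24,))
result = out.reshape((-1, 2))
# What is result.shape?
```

(12, 2)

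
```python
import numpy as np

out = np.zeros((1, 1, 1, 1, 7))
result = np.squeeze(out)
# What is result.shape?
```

(7,)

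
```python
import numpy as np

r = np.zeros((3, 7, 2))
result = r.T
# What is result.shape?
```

(2, 7, 3)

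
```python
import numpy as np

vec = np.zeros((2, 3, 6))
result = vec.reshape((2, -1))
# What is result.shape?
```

(2, 18)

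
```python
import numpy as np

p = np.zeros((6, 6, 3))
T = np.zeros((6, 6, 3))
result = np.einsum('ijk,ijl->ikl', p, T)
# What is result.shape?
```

(6, 3, 3)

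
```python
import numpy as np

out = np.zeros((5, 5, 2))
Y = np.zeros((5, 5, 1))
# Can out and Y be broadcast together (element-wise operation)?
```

Yes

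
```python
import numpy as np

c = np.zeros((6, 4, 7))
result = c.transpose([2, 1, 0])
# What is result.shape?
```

(7, 4, 6)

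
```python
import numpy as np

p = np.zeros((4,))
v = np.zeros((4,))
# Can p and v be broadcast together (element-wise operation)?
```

Yes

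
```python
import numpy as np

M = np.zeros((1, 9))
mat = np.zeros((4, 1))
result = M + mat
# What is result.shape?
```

(4, 9)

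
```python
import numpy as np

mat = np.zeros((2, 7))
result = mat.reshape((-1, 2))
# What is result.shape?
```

(7, 2)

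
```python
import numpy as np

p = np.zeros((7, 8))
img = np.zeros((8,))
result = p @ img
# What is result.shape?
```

(7,)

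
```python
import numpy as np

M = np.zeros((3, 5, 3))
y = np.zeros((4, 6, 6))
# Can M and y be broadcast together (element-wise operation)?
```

No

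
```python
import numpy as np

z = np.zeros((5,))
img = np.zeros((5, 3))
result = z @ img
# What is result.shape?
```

(3,)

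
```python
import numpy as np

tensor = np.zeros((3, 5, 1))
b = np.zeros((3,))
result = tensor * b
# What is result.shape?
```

(3, 5, 3)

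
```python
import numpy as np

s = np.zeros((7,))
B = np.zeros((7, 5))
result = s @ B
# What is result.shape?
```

(5,)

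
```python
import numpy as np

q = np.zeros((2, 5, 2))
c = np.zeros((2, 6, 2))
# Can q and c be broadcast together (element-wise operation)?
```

No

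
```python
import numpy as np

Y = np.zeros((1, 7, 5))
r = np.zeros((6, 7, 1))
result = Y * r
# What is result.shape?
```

(6, 7, 5)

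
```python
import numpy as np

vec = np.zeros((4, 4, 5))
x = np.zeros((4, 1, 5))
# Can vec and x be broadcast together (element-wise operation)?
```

Yes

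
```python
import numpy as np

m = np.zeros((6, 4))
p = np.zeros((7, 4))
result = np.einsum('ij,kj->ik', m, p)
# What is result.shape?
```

(6, 7)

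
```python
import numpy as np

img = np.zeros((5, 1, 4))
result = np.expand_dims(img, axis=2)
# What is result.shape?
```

(5, 1, 1, 4)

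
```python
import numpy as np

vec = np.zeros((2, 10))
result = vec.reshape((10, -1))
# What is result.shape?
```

(10, 2)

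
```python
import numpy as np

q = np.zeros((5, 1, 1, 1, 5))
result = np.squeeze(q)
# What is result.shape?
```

(5, 5)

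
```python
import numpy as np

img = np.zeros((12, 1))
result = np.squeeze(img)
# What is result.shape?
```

(12,)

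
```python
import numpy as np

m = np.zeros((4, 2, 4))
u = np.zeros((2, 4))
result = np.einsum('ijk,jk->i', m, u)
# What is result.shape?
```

(4,)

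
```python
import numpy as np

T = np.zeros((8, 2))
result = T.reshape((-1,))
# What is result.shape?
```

(16,)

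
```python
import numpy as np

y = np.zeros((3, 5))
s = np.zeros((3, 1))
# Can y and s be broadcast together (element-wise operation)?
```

Yes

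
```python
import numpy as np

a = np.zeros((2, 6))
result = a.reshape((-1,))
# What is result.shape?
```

(12,)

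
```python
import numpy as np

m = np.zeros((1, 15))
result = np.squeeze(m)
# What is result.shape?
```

(15,)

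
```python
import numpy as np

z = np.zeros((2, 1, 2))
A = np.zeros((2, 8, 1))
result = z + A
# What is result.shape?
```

(2, 8, 2)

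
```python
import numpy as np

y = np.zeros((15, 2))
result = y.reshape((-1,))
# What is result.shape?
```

(30,)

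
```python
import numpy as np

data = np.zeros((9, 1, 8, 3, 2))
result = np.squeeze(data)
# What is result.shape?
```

(9, 8, 3, 2)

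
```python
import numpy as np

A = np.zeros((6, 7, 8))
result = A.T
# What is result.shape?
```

(8, 7, 6)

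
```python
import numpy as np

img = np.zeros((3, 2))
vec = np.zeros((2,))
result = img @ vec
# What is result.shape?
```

(3,)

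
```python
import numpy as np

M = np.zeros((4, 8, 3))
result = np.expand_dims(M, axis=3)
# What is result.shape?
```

(4, 8, 3, 1)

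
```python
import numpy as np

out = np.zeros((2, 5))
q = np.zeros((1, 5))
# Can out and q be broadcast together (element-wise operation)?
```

Yes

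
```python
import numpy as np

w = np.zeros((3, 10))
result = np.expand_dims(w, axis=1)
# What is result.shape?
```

(3, 1, 10)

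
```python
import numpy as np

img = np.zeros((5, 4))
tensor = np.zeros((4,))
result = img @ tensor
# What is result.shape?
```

(5,)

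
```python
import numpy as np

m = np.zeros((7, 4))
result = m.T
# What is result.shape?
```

(4, 7)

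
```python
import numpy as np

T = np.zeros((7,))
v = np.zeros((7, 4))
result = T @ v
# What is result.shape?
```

(4,)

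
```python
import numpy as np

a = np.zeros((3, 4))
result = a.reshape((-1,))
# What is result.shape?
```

(12,)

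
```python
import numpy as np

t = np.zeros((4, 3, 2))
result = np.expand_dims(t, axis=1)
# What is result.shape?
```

(4, 1, 3, 2)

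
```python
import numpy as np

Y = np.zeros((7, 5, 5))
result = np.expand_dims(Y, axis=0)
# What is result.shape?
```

(1, 7, 5, 5)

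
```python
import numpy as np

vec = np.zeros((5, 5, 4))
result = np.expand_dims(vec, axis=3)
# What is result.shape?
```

(5, 5, 4, 1)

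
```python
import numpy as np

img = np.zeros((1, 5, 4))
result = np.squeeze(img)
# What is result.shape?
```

(5, 4)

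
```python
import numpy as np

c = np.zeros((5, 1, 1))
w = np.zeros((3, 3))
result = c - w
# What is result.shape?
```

(5, 3, 3)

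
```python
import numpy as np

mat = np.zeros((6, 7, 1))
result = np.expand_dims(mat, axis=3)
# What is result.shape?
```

(6, 7, 1, 1)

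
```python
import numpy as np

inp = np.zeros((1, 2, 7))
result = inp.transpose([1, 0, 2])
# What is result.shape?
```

(2, 1, 7)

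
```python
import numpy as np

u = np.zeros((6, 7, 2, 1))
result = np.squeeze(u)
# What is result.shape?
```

(6, 7, 2)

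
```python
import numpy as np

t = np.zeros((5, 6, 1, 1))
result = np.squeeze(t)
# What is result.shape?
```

(5, 6)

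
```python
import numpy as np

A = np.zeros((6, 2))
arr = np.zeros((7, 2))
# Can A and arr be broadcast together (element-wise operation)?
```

No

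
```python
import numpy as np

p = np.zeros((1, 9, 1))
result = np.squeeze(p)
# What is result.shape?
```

(9,)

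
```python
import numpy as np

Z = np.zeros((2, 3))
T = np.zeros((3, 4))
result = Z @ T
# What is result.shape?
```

(2, 4)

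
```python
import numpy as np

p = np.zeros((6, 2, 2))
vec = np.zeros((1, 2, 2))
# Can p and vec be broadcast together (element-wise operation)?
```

Yes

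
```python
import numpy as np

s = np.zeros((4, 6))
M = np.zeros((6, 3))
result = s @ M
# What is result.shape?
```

(4, 3)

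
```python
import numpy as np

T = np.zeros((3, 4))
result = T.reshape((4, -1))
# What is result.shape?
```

(4, 3)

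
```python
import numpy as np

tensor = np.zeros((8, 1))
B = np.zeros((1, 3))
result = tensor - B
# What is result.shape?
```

(8, 3)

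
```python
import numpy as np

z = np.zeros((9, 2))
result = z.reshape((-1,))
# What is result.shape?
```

(18,)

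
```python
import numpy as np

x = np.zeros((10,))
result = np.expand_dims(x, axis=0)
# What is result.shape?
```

(1, 10)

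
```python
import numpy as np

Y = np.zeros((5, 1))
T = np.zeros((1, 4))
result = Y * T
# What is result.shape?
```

(5, 4)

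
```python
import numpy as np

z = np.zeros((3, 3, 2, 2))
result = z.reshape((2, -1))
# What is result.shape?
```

(2, 18)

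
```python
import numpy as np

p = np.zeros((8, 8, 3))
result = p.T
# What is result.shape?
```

(3, 8, 8)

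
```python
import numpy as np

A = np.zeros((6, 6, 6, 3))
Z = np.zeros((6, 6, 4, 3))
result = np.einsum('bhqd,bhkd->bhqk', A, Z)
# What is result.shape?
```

(6, 6, 6, 4)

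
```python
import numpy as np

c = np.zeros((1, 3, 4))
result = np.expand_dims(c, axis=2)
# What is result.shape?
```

(1, 3, 1, 4)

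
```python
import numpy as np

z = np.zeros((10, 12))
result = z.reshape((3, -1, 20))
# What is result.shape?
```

(3, 2, 20)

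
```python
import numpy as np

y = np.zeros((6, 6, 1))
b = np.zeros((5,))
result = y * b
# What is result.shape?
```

(6, 6, 5)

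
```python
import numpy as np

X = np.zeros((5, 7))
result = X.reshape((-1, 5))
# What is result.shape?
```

(7, 5)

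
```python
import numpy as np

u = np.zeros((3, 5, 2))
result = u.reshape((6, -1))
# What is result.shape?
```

(6, 5)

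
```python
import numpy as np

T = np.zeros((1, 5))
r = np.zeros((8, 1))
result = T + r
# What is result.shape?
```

(8, 5)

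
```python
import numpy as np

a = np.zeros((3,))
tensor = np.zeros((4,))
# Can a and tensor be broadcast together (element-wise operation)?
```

No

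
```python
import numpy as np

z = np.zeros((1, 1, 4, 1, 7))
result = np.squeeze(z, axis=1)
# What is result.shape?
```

(1, 4, 1, 7)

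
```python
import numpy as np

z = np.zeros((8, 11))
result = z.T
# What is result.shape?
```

(11, 8)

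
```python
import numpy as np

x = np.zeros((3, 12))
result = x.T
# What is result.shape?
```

(12, 3)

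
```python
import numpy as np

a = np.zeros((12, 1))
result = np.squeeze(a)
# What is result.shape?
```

(12,)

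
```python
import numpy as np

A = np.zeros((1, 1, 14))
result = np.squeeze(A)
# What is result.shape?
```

(14,)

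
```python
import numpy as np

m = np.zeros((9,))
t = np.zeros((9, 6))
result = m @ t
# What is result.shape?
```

(6,)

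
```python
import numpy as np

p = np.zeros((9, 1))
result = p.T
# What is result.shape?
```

(1, 9)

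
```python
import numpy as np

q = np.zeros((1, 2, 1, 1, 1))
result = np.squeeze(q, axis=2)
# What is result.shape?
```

(1, 2, 1, 1)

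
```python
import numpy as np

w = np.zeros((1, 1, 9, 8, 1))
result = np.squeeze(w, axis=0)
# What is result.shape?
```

(1, 9, 8, 1)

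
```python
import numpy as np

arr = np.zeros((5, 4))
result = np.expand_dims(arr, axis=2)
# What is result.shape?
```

(5, 4, 1)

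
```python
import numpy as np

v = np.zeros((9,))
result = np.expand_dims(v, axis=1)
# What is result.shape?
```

(9, 1)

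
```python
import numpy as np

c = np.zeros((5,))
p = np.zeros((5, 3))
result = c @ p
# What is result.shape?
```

(3,)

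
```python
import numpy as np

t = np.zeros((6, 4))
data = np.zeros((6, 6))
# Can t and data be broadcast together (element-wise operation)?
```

No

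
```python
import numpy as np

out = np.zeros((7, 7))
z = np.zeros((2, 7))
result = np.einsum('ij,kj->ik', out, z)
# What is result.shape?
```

(7, 2)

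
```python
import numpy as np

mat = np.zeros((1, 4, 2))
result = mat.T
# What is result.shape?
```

(2, 4, 1)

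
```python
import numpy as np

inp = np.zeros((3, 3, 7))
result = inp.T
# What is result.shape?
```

(7, 3, 3)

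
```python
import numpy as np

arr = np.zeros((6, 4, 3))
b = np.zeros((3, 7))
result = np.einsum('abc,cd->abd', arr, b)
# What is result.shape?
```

(6, 4, 7)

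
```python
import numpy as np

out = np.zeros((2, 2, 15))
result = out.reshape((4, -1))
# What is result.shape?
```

(4, 15)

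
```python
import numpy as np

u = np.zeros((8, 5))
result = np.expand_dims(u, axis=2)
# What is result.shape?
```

(8, 5, 1)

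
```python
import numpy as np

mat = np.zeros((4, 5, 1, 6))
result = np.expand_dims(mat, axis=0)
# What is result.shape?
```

(1, 4, 5, 1, 6)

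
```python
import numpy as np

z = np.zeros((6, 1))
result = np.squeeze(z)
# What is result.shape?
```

(6,)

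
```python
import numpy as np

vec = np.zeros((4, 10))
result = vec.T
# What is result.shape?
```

(10, 4)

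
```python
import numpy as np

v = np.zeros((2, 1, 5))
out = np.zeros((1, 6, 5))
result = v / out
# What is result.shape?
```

(2, 6, 5)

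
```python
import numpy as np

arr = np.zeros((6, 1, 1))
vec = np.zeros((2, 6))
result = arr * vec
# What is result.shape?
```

(6, 2, 6)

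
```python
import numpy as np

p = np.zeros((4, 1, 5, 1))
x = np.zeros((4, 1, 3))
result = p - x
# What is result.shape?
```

(4, 4, 5, 3)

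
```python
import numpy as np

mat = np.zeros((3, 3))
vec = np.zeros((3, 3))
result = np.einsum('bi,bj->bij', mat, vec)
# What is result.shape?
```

(3, 3, 3)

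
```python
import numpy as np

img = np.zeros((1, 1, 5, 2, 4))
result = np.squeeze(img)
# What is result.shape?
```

(5, 2, 4)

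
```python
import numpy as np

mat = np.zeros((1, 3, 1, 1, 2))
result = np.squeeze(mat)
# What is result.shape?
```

(3, 2)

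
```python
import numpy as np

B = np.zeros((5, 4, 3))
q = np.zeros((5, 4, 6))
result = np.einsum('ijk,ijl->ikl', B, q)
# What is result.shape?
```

(5, 3, 6)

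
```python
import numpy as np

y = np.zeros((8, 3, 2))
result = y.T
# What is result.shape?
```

(2, 3, 8)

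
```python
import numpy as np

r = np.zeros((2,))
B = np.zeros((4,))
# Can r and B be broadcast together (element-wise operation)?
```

No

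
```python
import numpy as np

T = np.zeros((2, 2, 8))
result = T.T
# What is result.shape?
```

(8, 2, 2)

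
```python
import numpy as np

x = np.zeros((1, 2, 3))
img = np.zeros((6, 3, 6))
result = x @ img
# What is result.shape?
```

(6, 2, 6)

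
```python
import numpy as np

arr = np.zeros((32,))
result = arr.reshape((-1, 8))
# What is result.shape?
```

(4, 8)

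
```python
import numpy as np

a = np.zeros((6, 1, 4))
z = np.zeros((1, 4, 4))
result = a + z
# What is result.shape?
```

(6, 4, 4)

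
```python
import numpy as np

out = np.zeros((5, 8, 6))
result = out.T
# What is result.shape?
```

(6, 8, 5)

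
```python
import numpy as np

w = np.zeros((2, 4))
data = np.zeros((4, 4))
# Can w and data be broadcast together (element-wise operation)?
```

No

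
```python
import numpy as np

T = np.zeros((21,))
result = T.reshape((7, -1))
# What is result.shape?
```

(7, 3)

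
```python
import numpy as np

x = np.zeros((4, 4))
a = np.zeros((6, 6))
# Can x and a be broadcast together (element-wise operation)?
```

No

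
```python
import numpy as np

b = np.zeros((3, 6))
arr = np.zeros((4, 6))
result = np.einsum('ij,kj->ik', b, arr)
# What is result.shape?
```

(3, 4)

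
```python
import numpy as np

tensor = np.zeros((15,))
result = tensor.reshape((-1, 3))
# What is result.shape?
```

(5, 3)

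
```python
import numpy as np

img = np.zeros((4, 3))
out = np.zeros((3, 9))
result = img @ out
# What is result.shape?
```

(4, 9)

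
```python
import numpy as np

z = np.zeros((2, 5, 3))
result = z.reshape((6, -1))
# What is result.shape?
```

(6, 5)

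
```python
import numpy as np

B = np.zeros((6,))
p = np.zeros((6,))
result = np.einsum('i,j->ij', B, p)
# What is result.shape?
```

(6, 6)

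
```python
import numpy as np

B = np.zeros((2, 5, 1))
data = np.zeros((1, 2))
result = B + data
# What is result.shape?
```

(2, 5, 2)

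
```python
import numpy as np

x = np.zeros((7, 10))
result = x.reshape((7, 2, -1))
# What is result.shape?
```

(7, 2, 5)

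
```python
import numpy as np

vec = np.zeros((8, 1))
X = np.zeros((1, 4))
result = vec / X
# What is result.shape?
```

(8, 4)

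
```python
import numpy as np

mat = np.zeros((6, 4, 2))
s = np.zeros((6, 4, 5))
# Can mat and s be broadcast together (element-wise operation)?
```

No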